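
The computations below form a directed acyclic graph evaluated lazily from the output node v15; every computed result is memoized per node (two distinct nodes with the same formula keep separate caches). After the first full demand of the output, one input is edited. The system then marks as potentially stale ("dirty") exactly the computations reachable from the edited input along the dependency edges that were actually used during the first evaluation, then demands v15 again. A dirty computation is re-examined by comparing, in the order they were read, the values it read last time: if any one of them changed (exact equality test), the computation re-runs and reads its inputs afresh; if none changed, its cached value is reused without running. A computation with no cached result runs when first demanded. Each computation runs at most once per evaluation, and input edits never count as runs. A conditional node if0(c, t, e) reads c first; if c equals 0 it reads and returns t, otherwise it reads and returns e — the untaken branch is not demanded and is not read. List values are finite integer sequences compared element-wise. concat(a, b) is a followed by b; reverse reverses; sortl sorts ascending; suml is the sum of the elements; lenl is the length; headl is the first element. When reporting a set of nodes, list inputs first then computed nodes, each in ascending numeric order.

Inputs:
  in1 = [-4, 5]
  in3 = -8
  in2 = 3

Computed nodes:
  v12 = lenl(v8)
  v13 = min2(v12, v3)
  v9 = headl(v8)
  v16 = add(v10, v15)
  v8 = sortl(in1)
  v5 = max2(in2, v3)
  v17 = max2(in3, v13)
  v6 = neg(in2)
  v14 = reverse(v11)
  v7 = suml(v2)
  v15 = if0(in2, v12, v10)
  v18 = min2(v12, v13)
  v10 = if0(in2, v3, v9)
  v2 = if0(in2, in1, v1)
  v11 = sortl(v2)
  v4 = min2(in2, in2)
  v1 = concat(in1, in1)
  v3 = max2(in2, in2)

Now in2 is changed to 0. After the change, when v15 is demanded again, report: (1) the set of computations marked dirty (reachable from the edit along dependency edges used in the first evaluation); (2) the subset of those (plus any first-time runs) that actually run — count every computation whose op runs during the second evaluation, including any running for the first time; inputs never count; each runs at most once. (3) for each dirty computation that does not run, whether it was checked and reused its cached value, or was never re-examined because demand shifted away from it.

The edit dirties: v10, v15.
2 computations run: v12, v15.
Unvisited dirty nodes (no longer demanded): v10.
Note the branch switch — demand abandons v10, which is never re-examined.

First demand of the output computes:
  v8 = sortl([-4, 5]) = [-4, 5]
  v9 = headl([-4, 5]) = -4
  v10 = if0(in2=3 -> else branch v9) = -4
  v15 = if0(in2=3 -> else branch v10) = -4

After the edit, cleaning proceeds:
  v10: stays stale; no demand reaches it after the flip.
  v12: had never run; runs now, result 2.
  v15: a read changed (in2 3->0) — executes, giving 2.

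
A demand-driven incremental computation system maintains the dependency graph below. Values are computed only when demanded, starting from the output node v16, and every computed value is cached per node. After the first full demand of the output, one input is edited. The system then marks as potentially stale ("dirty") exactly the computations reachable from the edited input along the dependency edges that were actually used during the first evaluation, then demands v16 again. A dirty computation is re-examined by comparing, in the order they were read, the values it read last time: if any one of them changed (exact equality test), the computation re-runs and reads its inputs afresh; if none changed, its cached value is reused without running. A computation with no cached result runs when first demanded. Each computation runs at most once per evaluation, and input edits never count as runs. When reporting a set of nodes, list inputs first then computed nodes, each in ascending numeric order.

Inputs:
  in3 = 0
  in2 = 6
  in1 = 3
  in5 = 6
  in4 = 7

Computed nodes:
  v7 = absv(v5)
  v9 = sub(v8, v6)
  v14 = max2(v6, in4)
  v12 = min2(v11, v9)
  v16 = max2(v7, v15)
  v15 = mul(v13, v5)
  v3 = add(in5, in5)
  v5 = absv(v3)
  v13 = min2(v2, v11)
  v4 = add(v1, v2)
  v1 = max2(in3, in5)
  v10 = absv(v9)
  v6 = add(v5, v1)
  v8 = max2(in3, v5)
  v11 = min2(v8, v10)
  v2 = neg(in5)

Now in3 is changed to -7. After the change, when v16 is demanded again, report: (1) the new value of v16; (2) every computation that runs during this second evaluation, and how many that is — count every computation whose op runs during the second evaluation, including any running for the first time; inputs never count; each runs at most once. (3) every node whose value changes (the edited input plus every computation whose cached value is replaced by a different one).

First evaluation (everything demanded from the output):
  v1 = max2(0, 6) = 6
  v2 = neg(6) = -6
  v3 = add(6, 6) = 12
  v5 = absv(12) = 12
  v6 = add(12, 6) = 18
  v7 = absv(12) = 12
  v8 = max2(0, 12) = 12
  v9 = sub(12, 18) = -6
  v10 = absv(-6) = 6
  v11 = min2(12, 6) = 6
  v13 = min2(-6, 6) = -6
  v15 = mul(-6, 12) = -72
  v16 = max2(12, -72) = 12

Propagation after the edit:
  v1: runs — in3 0->-7; result 6 (same value as before).
  v6: checked — values it read are unchanged (v5 unchanged, v1 unchanged); reused cached 18 without running.
  v8: runs — in3 0->-7; result 12 (same value as before).
  v9: checked — values it read are unchanged (v8 unchanged, v6 unchanged); reused cached -6 without running.
  v10: checked — values it read are unchanged (v9 unchanged); reused cached 6 without running.
  v11: checked — values it read are unchanged (v8 unchanged, v10 unchanged); reused cached 6 without running.
  v13: checked — values it read are unchanged (v2 unchanged, v11 unchanged); reused cached -6 without running.
  v15: checked — values it read are unchanged (v13 unchanged, v5 unchanged); reused cached -72 without running.
  v16: checked — values it read are unchanged (v7 unchanged, v15 unchanged); reused cached 12 without running.

Key observation: the cutoff stops propagation at v6 — its inputs' values are unchanged, so it reuses its cache.

New value of v16: 12.
Computations that run: v1, v8 — 2 in total.
Values that change: in3.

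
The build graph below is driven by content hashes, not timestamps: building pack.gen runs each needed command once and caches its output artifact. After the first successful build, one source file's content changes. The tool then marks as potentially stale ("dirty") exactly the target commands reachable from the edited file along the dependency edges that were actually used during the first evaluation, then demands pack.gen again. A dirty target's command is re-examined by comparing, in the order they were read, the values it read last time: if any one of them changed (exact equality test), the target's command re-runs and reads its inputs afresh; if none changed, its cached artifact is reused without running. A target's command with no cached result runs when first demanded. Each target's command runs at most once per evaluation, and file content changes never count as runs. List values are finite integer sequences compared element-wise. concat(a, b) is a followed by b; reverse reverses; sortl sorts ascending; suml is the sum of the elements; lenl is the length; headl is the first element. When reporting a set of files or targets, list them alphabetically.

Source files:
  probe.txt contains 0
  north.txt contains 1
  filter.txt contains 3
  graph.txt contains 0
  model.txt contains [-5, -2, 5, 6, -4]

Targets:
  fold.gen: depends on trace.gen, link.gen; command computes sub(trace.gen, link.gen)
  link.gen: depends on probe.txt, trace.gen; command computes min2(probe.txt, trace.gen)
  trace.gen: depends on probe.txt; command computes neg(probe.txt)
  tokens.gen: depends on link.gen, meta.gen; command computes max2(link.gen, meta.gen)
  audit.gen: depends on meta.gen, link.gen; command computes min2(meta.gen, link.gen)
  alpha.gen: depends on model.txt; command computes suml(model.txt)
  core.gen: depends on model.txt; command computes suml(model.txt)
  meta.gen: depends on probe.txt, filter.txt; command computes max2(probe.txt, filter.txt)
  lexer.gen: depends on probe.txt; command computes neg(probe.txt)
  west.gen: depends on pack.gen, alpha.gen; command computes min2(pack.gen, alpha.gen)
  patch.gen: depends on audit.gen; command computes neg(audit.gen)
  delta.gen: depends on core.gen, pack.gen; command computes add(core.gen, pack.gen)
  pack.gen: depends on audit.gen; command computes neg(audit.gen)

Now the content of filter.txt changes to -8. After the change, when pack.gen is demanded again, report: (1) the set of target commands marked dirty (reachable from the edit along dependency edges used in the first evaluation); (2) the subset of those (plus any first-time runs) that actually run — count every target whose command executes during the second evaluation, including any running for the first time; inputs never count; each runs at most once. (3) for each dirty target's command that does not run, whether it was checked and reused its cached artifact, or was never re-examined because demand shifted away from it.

Dirty set: audit.gen, meta.gen, pack.gen.
Run set: audit.gen, meta.gen (2 run).
Re-examined without running (cache reused): pack.gen.
The important point: audit.gen recomputes to an identical value, and the output ends up unchanged.

Initial pass — values computed on the first demand:
  meta.gen = max2(0, 3) = 3
  trace.gen = neg(0) = 0
  link.gen = min2(0, 0) = 0
  audit.gen = min2(3, 0) = 0
  pack.gen = neg(0) = 0

Second demand — change propagation:
  meta.gen: re-runs because filter.txt 3->-8; new result 0.
  audit.gen: re-runs because meta.gen 3->0; new result 0 (unchanged).
  pack.gen: re-examined; everything it read last time is the same (audit.gen unchanged) — cache 0 kept, no run.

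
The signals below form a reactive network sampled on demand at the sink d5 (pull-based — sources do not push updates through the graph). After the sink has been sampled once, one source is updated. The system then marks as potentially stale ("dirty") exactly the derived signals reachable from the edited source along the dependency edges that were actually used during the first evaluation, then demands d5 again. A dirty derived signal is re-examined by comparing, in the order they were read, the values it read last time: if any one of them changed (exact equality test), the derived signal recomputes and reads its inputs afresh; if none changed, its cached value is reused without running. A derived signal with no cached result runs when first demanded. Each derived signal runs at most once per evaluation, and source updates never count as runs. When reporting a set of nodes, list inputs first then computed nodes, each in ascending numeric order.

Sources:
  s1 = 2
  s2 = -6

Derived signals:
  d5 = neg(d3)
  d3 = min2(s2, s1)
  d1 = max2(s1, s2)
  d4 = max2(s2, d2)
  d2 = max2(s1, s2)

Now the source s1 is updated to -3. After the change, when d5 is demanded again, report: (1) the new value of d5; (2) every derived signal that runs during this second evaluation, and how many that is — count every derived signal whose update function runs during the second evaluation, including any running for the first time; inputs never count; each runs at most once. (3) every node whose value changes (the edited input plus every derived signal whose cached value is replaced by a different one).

d5 now evaluates to 6.
Run set: d3 (1 run).
Changed values: s1.
The important point: d3 recomputes to an identical value, and the output ends up unchanged.

Initial pass — values computed on the first demand:
  d3 = min2(-6, 2) = -6
  d5 = neg(-6) = 6

Second demand — change propagation:
  d3: re-runs because s1 2->-3; new result -6 (unchanged).
  d5: re-examined; everything it read last time is the same (d3 unchanged) — cache 6 kept, no run.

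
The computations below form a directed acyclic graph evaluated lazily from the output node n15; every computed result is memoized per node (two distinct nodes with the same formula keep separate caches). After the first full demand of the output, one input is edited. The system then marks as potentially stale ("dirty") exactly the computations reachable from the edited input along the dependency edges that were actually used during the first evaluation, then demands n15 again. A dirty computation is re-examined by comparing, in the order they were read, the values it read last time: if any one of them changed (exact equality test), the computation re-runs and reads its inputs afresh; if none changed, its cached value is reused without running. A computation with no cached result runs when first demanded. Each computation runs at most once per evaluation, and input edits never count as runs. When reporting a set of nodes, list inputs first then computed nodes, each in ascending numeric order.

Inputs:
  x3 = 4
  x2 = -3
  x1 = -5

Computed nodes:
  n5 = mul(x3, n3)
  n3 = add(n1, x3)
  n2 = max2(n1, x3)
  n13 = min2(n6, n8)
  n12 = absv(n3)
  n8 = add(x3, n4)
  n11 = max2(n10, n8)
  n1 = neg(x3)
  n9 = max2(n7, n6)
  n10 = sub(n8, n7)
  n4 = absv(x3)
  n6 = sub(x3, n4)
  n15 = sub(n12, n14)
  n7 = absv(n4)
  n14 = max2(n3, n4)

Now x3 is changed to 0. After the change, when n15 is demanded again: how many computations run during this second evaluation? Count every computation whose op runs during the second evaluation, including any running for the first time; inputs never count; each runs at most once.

5 computations run: n1, n3, n4, n14, n15.
Note where the cutoff bites: n12 is checked, finds nothing changed, and keeps its cache.

First demand of the output computes:
  n1 = neg(4) = -4
  n3 = add(-4, 4) = 0
  n4 = absv(4) = 4
  n12 = absv(0) = 0
  n14 = max2(0, 4) = 4
  n15 = sub(0, 4) = -4

After the edit, cleaning proceeds:
  n1: a read changed (x3 4->0) — executes, giving 0.
  n3: a read changed (n1 -4->0; x3 4->0) — executes, giving 0 — identical to its old value.
  n4: a read changed (x3 4->0) — executes, giving 0.
  n12: dirty, but its reads are unchanged (n3 unchanged); cached 0 stands.
  n14: a read changed (n4 4->0) — executes, giving 0.
  n15: a read changed (n14 4->0) — executes, giving 0.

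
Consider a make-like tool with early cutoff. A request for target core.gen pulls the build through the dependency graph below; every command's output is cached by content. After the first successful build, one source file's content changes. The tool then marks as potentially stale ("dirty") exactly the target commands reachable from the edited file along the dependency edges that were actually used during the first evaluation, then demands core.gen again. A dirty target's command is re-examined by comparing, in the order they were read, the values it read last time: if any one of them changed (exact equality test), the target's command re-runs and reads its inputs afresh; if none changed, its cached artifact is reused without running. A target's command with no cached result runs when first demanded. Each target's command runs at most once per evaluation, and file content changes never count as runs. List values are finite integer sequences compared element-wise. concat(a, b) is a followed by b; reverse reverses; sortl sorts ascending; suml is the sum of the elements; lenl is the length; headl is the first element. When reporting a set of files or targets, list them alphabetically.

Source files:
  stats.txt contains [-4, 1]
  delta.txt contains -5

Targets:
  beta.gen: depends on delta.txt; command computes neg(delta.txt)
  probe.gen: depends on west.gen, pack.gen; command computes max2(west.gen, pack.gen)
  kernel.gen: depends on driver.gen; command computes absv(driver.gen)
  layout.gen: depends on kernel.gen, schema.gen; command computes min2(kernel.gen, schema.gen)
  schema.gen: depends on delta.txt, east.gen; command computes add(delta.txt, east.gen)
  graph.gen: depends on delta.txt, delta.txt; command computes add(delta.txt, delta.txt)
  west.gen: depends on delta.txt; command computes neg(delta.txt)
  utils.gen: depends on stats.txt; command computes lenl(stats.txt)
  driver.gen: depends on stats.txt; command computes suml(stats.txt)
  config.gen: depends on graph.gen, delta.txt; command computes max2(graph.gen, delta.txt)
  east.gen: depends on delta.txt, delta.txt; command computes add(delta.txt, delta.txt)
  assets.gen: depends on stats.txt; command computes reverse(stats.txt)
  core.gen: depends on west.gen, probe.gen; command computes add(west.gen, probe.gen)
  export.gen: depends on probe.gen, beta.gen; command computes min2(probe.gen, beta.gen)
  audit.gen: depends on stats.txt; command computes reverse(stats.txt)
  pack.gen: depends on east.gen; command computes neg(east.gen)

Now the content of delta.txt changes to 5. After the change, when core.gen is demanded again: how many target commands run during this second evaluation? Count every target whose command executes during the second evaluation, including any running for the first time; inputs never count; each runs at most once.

5 target commands run: core.gen, east.gen, pack.gen, probe.gen, west.gen.

First demand of the output computes:
  east.gen = add(-5, -5) = -10
  pack.gen = neg(-10) = 10
  west.gen = neg(-5) = 5
  probe.gen = max2(5, 10) = 10
  core.gen = add(5, 10) = 15

After the edit, cleaning proceeds:
  east.gen: a read changed (delta.txt -5->5; delta.txt -5->5) — executes, giving 10.
  pack.gen: a read changed (east.gen -10->10) — executes, giving -10.
  west.gen: a read changed (delta.txt -5->5) — executes, giving -5.
  probe.gen: a read changed (west.gen 5->-5; pack.gen 10->-10) — executes, giving -5.
  core.gen: a read changed (west.gen 5->-5; probe.gen 10->-5) — executes, giving -10.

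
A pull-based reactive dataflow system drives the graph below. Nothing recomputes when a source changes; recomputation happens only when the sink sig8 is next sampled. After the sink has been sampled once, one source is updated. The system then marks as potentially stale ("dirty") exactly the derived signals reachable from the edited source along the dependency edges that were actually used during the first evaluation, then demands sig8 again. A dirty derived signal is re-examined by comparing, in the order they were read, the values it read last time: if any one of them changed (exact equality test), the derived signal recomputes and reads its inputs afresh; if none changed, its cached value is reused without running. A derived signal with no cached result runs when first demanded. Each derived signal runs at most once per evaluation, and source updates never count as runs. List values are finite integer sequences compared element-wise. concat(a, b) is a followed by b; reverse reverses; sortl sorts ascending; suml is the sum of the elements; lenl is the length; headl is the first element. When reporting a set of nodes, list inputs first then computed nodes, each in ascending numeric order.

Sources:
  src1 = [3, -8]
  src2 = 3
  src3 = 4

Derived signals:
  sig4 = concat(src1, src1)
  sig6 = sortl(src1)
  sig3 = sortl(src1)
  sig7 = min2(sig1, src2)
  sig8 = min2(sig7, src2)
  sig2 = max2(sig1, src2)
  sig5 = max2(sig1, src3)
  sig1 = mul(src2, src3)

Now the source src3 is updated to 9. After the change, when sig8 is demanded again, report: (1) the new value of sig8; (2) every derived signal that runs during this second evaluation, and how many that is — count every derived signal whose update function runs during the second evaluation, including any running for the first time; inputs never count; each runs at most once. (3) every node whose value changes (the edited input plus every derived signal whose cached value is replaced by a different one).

New value of sig8: 3.
Derived signals that run: sig1, sig7 — 2 in total.
Values that change: src3, sig1.
Key observation: the change is absorbed at sig7 — it re-runs but produces the same value, and the output's value is unchanged.

First evaluation (everything demanded from the output):
  sig1 = mul(3, 4) = 12
  sig7 = min2(12, 3) = 3
  sig8 = min2(3, 3) = 3

Propagation after the edit:
  sig1: runs — src3 4->9; result 27.
  sig7: runs — sig1 12->27; result 3 (same value as before).
  sig8: checked — values it read are unchanged (sig7 unchanged, src2 unchanged); reused cached 3 without running.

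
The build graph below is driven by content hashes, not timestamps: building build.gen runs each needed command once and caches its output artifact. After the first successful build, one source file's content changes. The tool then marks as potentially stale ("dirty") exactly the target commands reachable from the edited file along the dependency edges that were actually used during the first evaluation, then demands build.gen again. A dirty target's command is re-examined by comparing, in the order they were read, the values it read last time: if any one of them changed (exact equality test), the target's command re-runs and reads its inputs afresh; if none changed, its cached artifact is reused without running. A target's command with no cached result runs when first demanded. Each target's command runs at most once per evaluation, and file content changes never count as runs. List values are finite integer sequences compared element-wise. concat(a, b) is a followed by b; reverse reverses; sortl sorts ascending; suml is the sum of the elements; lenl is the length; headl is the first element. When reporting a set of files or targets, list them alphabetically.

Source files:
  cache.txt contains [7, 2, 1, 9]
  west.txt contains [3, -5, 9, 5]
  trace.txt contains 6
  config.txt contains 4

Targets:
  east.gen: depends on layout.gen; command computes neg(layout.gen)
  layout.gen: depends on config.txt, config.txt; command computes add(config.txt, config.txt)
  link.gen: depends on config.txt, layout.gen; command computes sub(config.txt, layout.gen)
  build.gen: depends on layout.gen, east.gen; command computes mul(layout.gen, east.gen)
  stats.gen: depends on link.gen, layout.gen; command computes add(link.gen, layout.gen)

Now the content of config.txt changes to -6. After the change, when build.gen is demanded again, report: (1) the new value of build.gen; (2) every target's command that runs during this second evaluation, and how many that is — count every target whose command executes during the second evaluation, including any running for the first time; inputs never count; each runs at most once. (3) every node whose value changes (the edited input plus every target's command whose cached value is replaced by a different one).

Initial pass — values computed on the first demand:
  layout.gen = add(4, 4) = 8
  east.gen = neg(8) = -8
  build.gen = mul(8, -8) = -64

Second demand — change propagation:
  layout.gen: re-runs because config.txt 4->-6; config.txt 4->-6; new result -12.
  east.gen: re-runs because layout.gen 8->-12; new result 12.
  build.gen: re-runs because layout.gen 8->-12; east.gen -8->12; new result -144.

build.gen now evaluates to -144.
Run set: build.gen, east.gen, layout.gen (3 run).
Changed values: build.gen, config.txt, east.gen, layout.gen.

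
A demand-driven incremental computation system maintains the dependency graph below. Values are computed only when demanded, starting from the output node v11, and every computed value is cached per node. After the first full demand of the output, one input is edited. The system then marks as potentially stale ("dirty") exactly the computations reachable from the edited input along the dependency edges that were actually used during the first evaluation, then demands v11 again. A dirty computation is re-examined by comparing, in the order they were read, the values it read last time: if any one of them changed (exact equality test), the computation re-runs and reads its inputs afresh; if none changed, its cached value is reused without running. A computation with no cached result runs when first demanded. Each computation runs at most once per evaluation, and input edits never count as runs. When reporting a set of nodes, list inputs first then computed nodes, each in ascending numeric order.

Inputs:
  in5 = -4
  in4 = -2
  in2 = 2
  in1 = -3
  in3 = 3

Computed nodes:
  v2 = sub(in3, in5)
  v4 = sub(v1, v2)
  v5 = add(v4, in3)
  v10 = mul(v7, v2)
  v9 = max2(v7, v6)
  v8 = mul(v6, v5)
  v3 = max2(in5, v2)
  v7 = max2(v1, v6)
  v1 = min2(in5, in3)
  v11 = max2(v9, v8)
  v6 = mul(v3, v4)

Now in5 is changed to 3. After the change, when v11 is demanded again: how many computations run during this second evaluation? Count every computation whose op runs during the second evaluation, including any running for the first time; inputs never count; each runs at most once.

Computations that run: v1, v2, v3, v4, v5, v6, v7, v8, v9, v11 — 10 in total.

First evaluation (everything demanded from the output):
  v1 = min2(-4, 3) = -4
  v2 = sub(3, -4) = 7
  v3 = max2(-4, 7) = 7
  v4 = sub(-4, 7) = -11
  v5 = add(-11, 3) = -8
  v6 = mul(7, -11) = -77
  v7 = max2(-4, -77) = -4
  v8 = mul(-77, -8) = 616
  v9 = max2(-4, -77) = -4
  v11 = max2(-4, 616) = 616

Propagation after the edit:
  v1: runs — in5 -4->3; result 3.
  v2: runs — in5 -4->3; result 0.
  v3: runs — in5 -4->3; v2 7->0; result 3.
  v4: runs — v1 -4->3; v2 7->0; result 3.
  v5: runs — v4 -11->3; result 6.
  v6: runs — v3 7->3; v4 -11->3; result 9.
  v7: runs — v1 -4->3; v6 -77->9; result 9.
  v8: runs — v6 -77->9; v5 -8->6; result 54.
  v9: runs — v7 -4->9; v6 -77->9; result 9.
  v11: runs — v9 -4->9; v8 616->54; result 54.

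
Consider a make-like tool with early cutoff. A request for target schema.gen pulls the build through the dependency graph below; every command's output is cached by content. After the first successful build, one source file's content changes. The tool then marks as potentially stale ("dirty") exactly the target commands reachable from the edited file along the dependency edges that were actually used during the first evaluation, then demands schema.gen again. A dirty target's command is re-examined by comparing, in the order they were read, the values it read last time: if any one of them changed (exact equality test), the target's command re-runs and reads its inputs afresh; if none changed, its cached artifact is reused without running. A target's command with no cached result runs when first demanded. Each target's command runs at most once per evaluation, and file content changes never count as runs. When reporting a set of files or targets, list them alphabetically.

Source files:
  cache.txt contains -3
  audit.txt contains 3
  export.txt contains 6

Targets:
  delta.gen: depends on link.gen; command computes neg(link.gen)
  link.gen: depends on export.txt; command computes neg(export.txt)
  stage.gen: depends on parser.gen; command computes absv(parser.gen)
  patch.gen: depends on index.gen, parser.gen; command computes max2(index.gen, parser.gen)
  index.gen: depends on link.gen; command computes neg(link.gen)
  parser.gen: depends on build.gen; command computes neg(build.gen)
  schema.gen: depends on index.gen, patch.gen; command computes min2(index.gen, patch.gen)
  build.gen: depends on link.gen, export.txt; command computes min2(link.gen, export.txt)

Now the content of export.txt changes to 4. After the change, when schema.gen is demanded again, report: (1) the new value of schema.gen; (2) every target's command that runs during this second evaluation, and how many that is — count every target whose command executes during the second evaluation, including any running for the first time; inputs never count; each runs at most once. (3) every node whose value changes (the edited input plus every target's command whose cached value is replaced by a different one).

Demanding schema.gen again yields 4.
6 target commands run: build.gen, index.gen, link.gen, parser.gen, patch.gen, schema.gen.
The nodes whose values change: build.gen, export.txt, index.gen, link.gen, parser.gen, patch.gen, schema.gen.

First demand of the output computes:
  link.gen = neg(6) = -6
  build.gen = min2(-6, 6) = -6
  index.gen = neg(-6) = 6
  parser.gen = neg(-6) = 6
  patch.gen = max2(6, 6) = 6
  schema.gen = min2(6, 6) = 6

After the edit, cleaning proceeds:
  link.gen: a read changed (export.txt 6->4) — executes, giving -4.
  build.gen: a read changed (link.gen -6->-4; export.txt 6->4) — executes, giving -4.
  index.gen: a read changed (link.gen -6->-4) — executes, giving 4.
  parser.gen: a read changed (build.gen -6->-4) — executes, giving 4.
  patch.gen: a read changed (index.gen 6->4; parser.gen 6->4) — executes, giving 4.
  schema.gen: a read changed (index.gen 6->4; patch.gen 6->4) — executes, giving 4.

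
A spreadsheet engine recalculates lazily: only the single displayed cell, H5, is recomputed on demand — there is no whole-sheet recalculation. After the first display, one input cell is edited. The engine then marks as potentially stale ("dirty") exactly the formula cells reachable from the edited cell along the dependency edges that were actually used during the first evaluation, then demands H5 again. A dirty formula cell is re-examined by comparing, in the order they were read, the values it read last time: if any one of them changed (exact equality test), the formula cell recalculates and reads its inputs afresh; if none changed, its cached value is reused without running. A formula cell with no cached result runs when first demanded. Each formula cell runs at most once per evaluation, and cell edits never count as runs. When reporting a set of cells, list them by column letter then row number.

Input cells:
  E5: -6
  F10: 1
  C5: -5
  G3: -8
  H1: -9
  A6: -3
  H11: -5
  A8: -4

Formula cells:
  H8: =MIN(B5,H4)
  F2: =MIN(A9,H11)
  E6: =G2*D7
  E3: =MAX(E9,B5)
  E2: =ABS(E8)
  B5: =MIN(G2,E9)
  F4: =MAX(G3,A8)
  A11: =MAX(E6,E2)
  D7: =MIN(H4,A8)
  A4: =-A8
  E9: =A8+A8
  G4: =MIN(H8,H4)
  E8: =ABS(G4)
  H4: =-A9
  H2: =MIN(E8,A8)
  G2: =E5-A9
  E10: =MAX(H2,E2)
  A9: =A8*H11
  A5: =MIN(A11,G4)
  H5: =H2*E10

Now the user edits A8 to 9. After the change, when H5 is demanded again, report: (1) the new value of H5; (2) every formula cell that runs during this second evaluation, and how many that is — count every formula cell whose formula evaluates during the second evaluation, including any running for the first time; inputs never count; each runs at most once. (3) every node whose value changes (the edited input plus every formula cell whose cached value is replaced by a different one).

First evaluation (everything demanded from the output):
  A9 = -4 * -5 = 20
  E9 = -4 + -4 = -8
  G2 = -6 - 20 = -26
  B5 = MIN(-26, -8) = -26
  H4 = -(20) = -20
  H8 = MIN(-26, -20) = -26
  G4 = MIN(-26, -20) = -26
  E8 = ABS(-26) = 26
  E2 = ABS(26) = 26
  H2 = MIN(26, -4) = -4
  E10 = MAX(-4, 26) = 26
  H5 = -4 * 26 = -104

Propagation after the edit:
  A9: runs — A8 -4->9; result -45.
  E9: runs — A8 -4->9; A8 -4->9; result 18.
  G2: runs — A9 20->-45; result 39.
  B5: runs — G2 -26->39; E9 -8->18; result 18.
  H4: runs — A9 20->-45; result 45.
  H8: runs — B5 -26->18; H4 -20->45; result 18.
  G4: runs — H8 -26->18; H4 -20->45; result 18.
  E8: runs — G4 -26->18; result 18.
  E2: runs — E8 26->18; result 18.
  H2: runs — E8 26->18; A8 -4->9; result 9.
  E10: runs — H2 -4->9; E2 26->18; result 18.
  H5: runs — H2 -4->9; E10 26->18; result 162.

New value of H5: 162.
Formula cells that run: A9, B5, E2, E8, E9, E10, G2, G4, H2, H4, H5, H8 — 12 in total.
Values that change: A8, A9, B5, E2, E8, E9, E10, G2, G4, H2, H4, H5, H8.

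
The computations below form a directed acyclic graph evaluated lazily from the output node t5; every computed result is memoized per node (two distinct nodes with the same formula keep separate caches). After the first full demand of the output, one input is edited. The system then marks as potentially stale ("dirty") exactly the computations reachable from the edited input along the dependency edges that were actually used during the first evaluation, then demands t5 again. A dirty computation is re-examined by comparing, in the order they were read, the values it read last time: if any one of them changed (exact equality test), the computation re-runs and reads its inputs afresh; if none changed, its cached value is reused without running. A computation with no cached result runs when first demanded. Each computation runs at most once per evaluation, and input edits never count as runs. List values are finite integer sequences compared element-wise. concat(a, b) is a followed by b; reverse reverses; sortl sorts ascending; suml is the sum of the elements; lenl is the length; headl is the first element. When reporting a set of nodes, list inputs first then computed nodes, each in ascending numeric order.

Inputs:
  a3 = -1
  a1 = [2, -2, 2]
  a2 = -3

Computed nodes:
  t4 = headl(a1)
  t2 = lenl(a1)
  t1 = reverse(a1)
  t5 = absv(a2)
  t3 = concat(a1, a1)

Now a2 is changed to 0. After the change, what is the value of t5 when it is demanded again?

Demanding t5 again yields 0.

First demand of the output computes:
  t5 = absv(-3) = 3

After the edit, cleaning proceeds:
  t5: a read changed (a2 -3->0) — executes, giving 0.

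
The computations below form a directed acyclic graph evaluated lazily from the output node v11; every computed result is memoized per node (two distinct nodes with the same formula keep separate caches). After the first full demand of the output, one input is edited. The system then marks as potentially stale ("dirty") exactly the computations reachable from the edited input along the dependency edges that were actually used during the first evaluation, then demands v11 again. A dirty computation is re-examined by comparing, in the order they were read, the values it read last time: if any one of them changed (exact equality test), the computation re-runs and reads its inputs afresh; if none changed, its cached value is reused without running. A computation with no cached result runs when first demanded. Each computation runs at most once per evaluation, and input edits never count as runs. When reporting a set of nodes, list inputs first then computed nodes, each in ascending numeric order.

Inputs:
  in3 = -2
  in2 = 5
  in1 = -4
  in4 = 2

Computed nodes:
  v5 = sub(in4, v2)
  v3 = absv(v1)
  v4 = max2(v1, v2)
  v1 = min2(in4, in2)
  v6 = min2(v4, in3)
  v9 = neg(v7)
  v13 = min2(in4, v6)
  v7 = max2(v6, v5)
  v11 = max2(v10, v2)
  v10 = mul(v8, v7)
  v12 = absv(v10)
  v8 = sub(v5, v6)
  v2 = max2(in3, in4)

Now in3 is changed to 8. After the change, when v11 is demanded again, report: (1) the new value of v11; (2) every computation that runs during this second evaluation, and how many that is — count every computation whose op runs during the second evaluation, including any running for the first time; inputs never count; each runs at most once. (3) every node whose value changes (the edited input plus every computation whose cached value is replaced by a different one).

First demand of the output computes:
  v1 = min2(2, 5) = 2
  v2 = max2(-2, 2) = 2
  v4 = max2(2, 2) = 2
  v5 = sub(2, 2) = 0
  v6 = min2(2, -2) = -2
  v7 = max2(-2, 0) = 0
  v8 = sub(0, -2) = 2
  v10 = mul(2, 0) = 0
  v11 = max2(0, 2) = 2

After the edit, cleaning proceeds:
  v2: a read changed (in3 -2->8) — executes, giving 8.
  v4: a read changed (v2 2->8) — executes, giving 8.
  v5: a read changed (v2 2->8) — executes, giving -6.
  v6: a read changed (v4 2->8; in3 -2->8) — executes, giving 8.
  v7: a read changed (v6 -2->8; v5 0->-6) — executes, giving 8.
  v8: a read changed (v5 0->-6; v6 -2->8) — executes, giving -14.
  v10: a read changed (v8 2->-14; v7 0->8) — executes, giving -112.
  v11: a read changed (v10 0->-112; v2 2->8) — executes, giving 8.

Demanding v11 again yields 8.
8 computations run: v2, v4, v5, v6, v7, v8, v10, v11.
The nodes whose values change: in3, v2, v4, v5, v6, v7, v8, v10, v11.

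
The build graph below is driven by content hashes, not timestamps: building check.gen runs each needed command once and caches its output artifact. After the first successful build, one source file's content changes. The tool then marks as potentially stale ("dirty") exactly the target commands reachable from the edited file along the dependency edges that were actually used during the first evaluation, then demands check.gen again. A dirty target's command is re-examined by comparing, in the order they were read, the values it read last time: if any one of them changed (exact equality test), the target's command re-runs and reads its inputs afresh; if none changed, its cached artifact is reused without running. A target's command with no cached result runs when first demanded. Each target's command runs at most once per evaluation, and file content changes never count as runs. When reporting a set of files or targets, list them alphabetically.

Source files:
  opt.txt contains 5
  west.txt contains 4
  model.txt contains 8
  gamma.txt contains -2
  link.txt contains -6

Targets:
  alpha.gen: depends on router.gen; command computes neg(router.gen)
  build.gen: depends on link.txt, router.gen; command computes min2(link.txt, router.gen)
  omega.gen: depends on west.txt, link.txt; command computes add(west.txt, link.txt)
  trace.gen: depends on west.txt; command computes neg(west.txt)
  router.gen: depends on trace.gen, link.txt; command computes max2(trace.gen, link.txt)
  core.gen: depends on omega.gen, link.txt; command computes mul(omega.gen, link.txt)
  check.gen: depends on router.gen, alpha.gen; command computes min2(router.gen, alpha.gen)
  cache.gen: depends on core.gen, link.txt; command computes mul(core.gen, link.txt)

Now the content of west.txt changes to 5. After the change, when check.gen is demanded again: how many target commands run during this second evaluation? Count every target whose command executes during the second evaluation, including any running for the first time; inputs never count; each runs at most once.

Run set: alpha.gen, check.gen, router.gen, trace.gen (4 run).

Initial pass — values computed on the first demand:
  trace.gen = neg(4) = -4
  router.gen = max2(-4, -6) = -4
  alpha.gen = neg(-4) = 4
  check.gen = min2(-4, 4) = -4

Second demand — change propagation:
  trace.gen: re-runs because west.txt 4->5; new result -5.
  router.gen: re-runs because trace.gen -4->-5; new result -5.
  alpha.gen: re-runs because router.gen -4->-5; new result 5.
  check.gen: re-runs because router.gen -4->-5; alpha.gen 4->5; new result -5.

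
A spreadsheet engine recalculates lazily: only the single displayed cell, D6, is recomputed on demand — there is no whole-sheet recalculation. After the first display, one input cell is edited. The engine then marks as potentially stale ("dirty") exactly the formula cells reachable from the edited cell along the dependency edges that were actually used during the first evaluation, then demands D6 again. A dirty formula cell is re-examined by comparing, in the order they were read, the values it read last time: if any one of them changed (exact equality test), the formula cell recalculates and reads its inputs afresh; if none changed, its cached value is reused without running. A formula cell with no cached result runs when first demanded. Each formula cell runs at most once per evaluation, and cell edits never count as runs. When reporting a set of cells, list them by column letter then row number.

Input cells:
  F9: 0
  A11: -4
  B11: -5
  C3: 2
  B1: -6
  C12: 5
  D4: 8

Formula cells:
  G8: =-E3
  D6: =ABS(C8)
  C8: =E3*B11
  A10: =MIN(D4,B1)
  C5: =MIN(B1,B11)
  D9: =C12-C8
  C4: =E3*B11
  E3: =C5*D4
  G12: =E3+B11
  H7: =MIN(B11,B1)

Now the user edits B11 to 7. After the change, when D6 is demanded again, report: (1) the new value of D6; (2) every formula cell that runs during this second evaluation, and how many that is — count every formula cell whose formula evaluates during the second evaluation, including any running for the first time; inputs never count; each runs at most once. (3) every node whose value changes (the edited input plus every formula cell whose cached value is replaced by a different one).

New value of D6: 336.
Formula cells that run: C5, C8, D6 — 3 in total.
Values that change: B11, C8, D6.
Key observation: the cutoff stops propagation at E3 — its inputs' values are unchanged, so it reuses its cache.

First evaluation (everything demanded from the output):
  C5 = MIN(-6, -5) = -6
  E3 = -6 * 8 = -48
  C8 = -48 * -5 = 240
  D6 = ABS(240) = 240

Propagation after the edit:
  C5: runs — B11 -5->7; result -6 (same value as before).
  E3: checked — values it read are unchanged (C5 unchanged, D4 unchanged); reused cached -48 without running.
  C8: runs — B11 -5->7; result -336.
  D6: runs — C8 240->-336; result 336.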